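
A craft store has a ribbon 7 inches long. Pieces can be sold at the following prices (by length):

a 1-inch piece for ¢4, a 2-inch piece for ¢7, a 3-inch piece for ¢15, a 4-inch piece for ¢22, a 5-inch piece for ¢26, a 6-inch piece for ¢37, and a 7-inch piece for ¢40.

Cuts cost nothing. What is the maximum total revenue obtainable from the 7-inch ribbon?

41

Consider every possible first cut. R[k] is the best of p[i]+R[k−i] over all sellable i≤k.
R[1] = 4
R[2] = 8  (first piece 1, then R[1]=4)
R[3] = 15
R[4] = 22
R[5] = 26  (first piece 1, then R[4]=22)
R[6] = 37
R[7] = 41  (first piece 1, then R[6]=37)
One optimal cutting: 6 + 1 → ¢37 + ¢4 = ¢41.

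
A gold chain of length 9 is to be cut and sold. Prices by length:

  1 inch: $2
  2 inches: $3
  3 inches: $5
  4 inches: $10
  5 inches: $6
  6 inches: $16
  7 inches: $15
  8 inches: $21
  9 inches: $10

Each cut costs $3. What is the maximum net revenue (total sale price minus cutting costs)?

Let v[k] be the best obtainable value from length k. For each k, try every first piece i and keep the best of price[i] + v[k−i] minus the 3 cut fee when i<k.
v[1] = 2
v[2] = max(2+2-3, 3+0) = 3
v[3] = max(2+3-3, 3+2-3, 5+0) = 5
v[4] = max(2+5-3, 3+3-3, 5+2-3, 10+0) = 10
v[5] = max(2+10-3, 3+5-3, 5+3-3, 10+2-3, 6+0) = 9
v[6] = max(2+9-3, 3+10-3, 5+5-3, 10+3-3, 6+2-3, 16+0) = 16
v[7] = max(2+16-3, 3+9-3, 5+10-3, …, 16+2-3, 15+0) = 15
v[8] = max(2+15-3, 3+16-3, 5+9-3, …, 15+2-3, 21+0) = 21
v[9] = max(2+21-3, 3+15-3, 5+16-3, …, 21+2-3, 10+0) = 20
One optimal plan: pieces 8 + 1 (1 cut) → $23 − $3 = $20.

20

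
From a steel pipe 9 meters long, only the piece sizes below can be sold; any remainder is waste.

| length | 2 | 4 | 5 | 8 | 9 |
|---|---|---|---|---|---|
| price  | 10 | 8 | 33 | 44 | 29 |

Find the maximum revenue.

Consider every possible first cut. f[k] is the best of p[i]+f[k−i] over all sellable i≤k.
f[1] = 0
f[2] = 10
f[3] = 10
f[4] = 20  (first piece 2, then f[2]=10)
f[5] = 33
f[6] = 33
f[7] = 43  (first piece 2, then f[5]=33)
f[8] = 44
f[9] = 53  (first piece 2, then f[7]=43)
One optimal cutting: 5 + 2 + 2 → $53.

53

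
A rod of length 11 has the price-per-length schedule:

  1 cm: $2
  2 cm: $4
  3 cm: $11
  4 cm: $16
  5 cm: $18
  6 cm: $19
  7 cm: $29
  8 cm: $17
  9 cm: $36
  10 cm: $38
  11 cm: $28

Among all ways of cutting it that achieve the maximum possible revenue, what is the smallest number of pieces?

2

Consider every possible first cut. r[k] is the best of p[i]+r[k−i] over all sellable i≤k.
r[1] = 2
r[2] = 4  (first piece 1, then r[1]=2)
r[3] = 11
r[4] = 16
r[5] = 18  (first piece 1, then r[4]=16)
r[6] = 22  (first piece 3, then r[3]=11)
r[7] = 29
r[8] = 32  (first piece 4, then r[4]=16)
r[9] = 36
r[10] = 40  (first piece 3, then r[7]=29)
r[11] = 45  (first piece 4, then r[7]=29)
Maximum revenue is $45.
Now minimize piece count subject to staying optimal: for each k, pieces[k] = 1 + min over i with p[i]+r[k−i]=r[k] of pieces[k−i].
pieces[8] = 2
pieces[9] = 1
pieces[10] = 2
pieces[11] = 2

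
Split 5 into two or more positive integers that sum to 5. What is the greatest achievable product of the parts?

6

Fill f[k] for k=2..5: at each k try every first piece i and multiply by the better of (k−i) uncut or f[k−i].
f[2] = 1·max(1,0) = 1·1 = 1
f[3] = max(1·2, 2·1) = 2
f[4] = max(1·3, 2·2, 3·1) = 4
f[5] = max(1·4, 2·3, 3·2, 4·1) = 6
One optimal split: 3 + 2; product 3·2 = 6.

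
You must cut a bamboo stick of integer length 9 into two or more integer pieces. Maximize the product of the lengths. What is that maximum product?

Define f[k] = max over 1≤i<k of i · max(k−i, f[k−i]); the inner max lets the remainder stay uncut if that's better.
f[2] = 1·max(1,0) = 1·1 = 1
f[3] = max(1·2, 2·1) = 2
f[4] = max(1·3, 2·2, 3·1) = 4
f[5] = max(1·4, 2·3, 3·2, 4·1) = 6
f[6] = max(1·6, 2·4, 3·3, 4·2, 5·1) = 9
f[7] = max(1·9, 2·6, 3·4, 4·3, 5·2, 6·1) = 12
f[8] = max(1·12, 2·9, 3·6, …, 6·2, 7·1) = 18
f[9] = max(1·18, 2·12, 3·9, …, 7·2, 8·1) = 27
One optimal split: 3 + 3 + 3; product 3·3·3 = 27.

27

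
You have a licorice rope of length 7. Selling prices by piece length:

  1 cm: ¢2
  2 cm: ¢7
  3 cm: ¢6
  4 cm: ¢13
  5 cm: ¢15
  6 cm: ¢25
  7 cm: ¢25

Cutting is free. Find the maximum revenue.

27

Consider every possible first cut. best[k] is the best of p[i]+best[k−i] over all sellable i≤k.
best[1] = 2
best[2] = max(2+2, 7+0) = 7
best[3] = max(2+7, 7+2, 6+0) = 9
best[4] = max(2+9, 7+7, 6+2, 13+0) = 14
best[5] = max(2+14, 7+9, 6+7, 13+2, 15+0) = 16
best[6] = max(2+16, 7+14, 6+9, 13+7, 15+2, 25+0) = 25
best[7] = max(2+25, 7+16, 6+14, …, 25+2, 25+0) = 27
One optimal cutting: 6 + 1 → ¢25 + ¢2 = ¢27.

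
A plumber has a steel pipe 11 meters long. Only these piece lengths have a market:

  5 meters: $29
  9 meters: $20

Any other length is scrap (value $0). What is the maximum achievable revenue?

58

Build r[k] bottom-up: r[k] = max over allowed piece i of (p[i] + r[k−i]).
r[1] = 0
r[2] = 0
r[3] = 0
r[4] = 0
r[5] = 29
r[6] = 29
r[7] = 29
r[8] = 29
r[9] = max(29+0, 20+0) = 29
r[10] = max(29+29, 20+0) = 58
r[11] = max(29+29, 20+0) = 58
One optimal cutting: pieces 5 + 5 with 1 meter of scrap → $58.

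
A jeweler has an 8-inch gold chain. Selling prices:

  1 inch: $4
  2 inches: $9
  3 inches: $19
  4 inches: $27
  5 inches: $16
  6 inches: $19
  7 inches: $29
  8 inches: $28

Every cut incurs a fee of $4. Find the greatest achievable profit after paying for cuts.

50

Build net[k] bottom-up: net[k] = max over allowed piece i of (p[i] + net[k−i]) − 4 per cut.
net[1] = 4
net[2] = max(4+4-4, 9+0) = 9
net[3] = max(4+9-4, 9+4-4, 19+0) = 19
net[4] = max(4+19-4, 9+9-4, 19+4-4, 27+0) = 27
net[5] = max(4+27-4, 9+19-4, 19+9-4, 27+4-4, 16+0) = 27
net[6] = max(4+27-4, 9+27-4, 19+19-4, 27+9-4, 16+4-4, 19+0) = 34
net[7] = max(4+34-4, 9+27-4, 19+27-4, …, 19+4-4, 29+0) = 42
net[8] = max(4+42-4, 9+34-4, 19+27-4, …, 29+4-4, 28+0) = 50
One optimal plan: pieces 4 + 4 (1 cut) → $54 − $4 = $50.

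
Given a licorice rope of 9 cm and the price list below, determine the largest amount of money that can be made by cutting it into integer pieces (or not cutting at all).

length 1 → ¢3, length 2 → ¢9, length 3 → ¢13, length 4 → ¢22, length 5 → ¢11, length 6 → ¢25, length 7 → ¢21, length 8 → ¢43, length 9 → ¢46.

47

Build r[k] bottom-up: r[k] = max over allowed piece i of (p[i] + r[k−i]).
r[1] = 3
r[2] = max(3+3, 9+0) = 9
r[3] = max(3+9, 9+3, 13+0) = 13
r[4] = max(3+13, 9+9, 13+3, 22+0) = 22
r[5] = max(3+22, 9+13, 13+9, 22+3, 11+0) = 25
r[6] = max(3+25, 9+22, 13+13, 22+9, 11+3, 25+0) = 31
r[7] = max(3+31, 9+25, 13+22, …, 25+3, 21+0) = 35
r[8] = max(3+35, 9+31, 13+25, …, 21+3, 43+0) = 44
r[9] = max(3+44, 9+35, 13+31, …, 43+3, 46+0) = 47
One optimal cutting: 4 + 4 + 1 → ¢22 + ¢22 + ¢3 = ¢47.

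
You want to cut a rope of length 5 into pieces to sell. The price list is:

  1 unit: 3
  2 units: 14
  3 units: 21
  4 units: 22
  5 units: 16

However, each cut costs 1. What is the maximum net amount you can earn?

34

Consider every possible first cut. v[k] is the best of p[i]+v[k−i] over all sellable i≤k, charging 1 whenever i<k.
v[1] = 3
v[2] = 14
v[3] = 21
v[4] = 27  (first piece 2, then v[2]=14)
v[5] = 34  (first piece 2, then v[3]=21)
One optimal plan: pieces 3 + 2 (1 cut) → 35 − 1 = 34.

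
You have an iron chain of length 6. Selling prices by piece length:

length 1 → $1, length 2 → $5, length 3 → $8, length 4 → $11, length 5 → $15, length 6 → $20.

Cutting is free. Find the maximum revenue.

20

Build R[k] bottom-up: R[k] = max over allowed piece i of (p[i] + R[k−i]).
R[1] = 1
R[2] = max(1+1, 5+0) = 5
R[3] = max(1+5, 5+1, 8+0) = 8
R[4] = max(1+8, 5+5, 8+1, 11+0) = 11
R[5] = max(1+11, 5+8, 8+5, 11+1, 15+0) = 15
R[6] = max(1+15, 5+11, 8+8, 11+5, 15+1, 20+0) = 20
Best is to sell the whole 6-link piece uncut for $20.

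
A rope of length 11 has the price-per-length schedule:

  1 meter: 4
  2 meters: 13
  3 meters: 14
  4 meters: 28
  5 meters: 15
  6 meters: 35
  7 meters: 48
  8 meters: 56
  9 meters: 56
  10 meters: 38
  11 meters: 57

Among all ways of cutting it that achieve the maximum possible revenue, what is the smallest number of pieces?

Let r[k] be the best obtainable value from length k. For each k, try every first piece i and keep the best of price[i] + r[k−i].
r[1] = 4
r[2] = 13
r[3] = 17  (first piece 1, then r[2]=13)
r[4] = 28
r[5] = 32  (first piece 1, then r[4]=28)
r[6] = 41  (first piece 2, then r[4]=28)
r[7] = 48
r[8] = 56  (first piece 4, then r[4]=28)
r[9] = 61  (first piece 2, then r[7]=48)
r[10] = 69  (first piece 2, then r[8]=56)
r[11] = 76  (first piece 4, then r[7]=48)
Maximum revenue is 76.
Now minimize piece count subject to staying optimal: for each k, pieces[k] = 1 + min over i with p[i]+r[k−i]=r[k] of pieces[k−i].
pieces[8] = 1
pieces[9] = 2
pieces[10] = 2
pieces[11] = 2

2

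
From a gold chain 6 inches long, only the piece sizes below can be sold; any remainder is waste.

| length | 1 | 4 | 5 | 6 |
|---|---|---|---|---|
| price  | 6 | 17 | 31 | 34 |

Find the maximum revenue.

Build f[k] bottom-up: f[k] = max over allowed piece i of (p[i] + f[k−i]).
f[1] = 6
f[2] = 12  (first piece 1, then f[1]=6)
f[3] = 18  (first piece 1, then f[2]=12)
f[4] = 24  (first piece 1, then f[3]=18)
f[5] = 31
f[6] = 37  (first piece 1, then f[5]=31)
One optimal cutting: 5 + 1 → $37.

37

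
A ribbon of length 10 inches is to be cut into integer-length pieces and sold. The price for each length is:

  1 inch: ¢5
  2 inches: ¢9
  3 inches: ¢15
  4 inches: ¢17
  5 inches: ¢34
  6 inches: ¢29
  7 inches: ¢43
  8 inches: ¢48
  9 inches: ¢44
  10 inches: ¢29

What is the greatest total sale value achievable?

68

Consider every possible first cut. r[k] is the best of p[i]+r[k−i] over all sellable i≤k.
r[1] = 5
r[2] = max(5+5, 9+0) = 10
r[3] = max(5+10, 9+5, 15+0) = 15
r[4] = max(5+15, 9+10, 15+5, 17+0) = 20
r[5] = max(5+20, 9+15, 15+10, 17+5, 34+0) = 34
r[6] = max(5+34, 9+20, 15+15, 17+10, 34+5, 29+0) = 39
r[7] = max(5+39, 9+34, 15+20, …, 29+5, 43+0) = 44
r[8] = max(5+44, 9+39, 15+34, …, 43+5, 48+0) = 49
r[9] = max(5+49, 9+44, 15+39, …, 48+5, 44+0) = 54
r[10] = max(5+54, 9+49, 15+44, …, 44+5, 29+0) = 68
One optimal cutting: 5 + 5 → ¢34 + ¢34 = ¢68.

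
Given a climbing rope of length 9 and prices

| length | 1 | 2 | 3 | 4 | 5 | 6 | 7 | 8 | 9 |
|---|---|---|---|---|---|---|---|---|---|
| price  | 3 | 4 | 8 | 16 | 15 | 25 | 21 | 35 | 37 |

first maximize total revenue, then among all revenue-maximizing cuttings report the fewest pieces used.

2

Consider every possible first cut. r[k] is the best of p[i]+r[k−i] over all sellable i≤k.
r[1] = 3
r[2] = max(3+3, 4+0) = 6
r[3] = max(3+6, 4+3, 8+0) = 9
r[4] = max(3+9, 4+6, 8+3, 16+0) = 16
r[5] = max(3+16, 4+9, 8+6, 16+3, 15+0) = 19
r[6] = max(3+19, 4+16, 8+9, 16+6, 15+3, 25+0) = 25
r[7] = max(3+25, 4+19, 8+16, …, 25+3, 21+0) = 28
r[8] = max(3+28, 4+25, 8+19, …, 21+3, 35+0) = 35
r[9] = max(3+35, 4+28, 8+25, …, 35+3, 37+0) = 38
Maximum revenue is €38.
Now minimize piece count subject to staying optimal: for each k, pieces[k] = 1 + min over i with p[i]+r[k−i]=r[k] of pieces[k−i].
pieces[6] = 1
pieces[7] = 2
pieces[8] = 1
pieces[9] = 2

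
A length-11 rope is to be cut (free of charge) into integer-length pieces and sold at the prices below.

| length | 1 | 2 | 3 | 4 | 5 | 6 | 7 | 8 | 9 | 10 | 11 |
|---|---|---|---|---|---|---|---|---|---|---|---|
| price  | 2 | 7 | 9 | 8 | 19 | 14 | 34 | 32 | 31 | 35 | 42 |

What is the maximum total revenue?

48

Let best[k] be the best obtainable value from length k. For each k, try every first piece i and keep the best of price[i] + best[k−i].
best[1] = 2
best[2] = 7
best[3] = 9  (first piece 1, then best[2]=7)
best[4] = 14  (first piece 2, then best[2]=7)
best[5] = 19
best[6] = 21  (first piece 1, then best[5]=19)
best[7] = 34
best[8] = 36  (first piece 1, then best[7]=34)
best[9] = 41  (first piece 2, then best[7]=34)
best[10] = 43  (first piece 1, then best[9]=41)
best[11] = 48  (first piece 2, then best[9]=41)
One optimal cutting: 7 + 2 + 2 → €34 + €7 + €7 = €48.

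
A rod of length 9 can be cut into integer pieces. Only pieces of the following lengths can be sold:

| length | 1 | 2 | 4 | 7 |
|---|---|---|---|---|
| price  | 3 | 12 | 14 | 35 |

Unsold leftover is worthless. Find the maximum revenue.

51

Consider every possible first cut. r[k] is the best of p[i]+r[k−i] over all sellable i≤k.
r[1] = 3
r[2] = 12
r[3] = 15  (first piece 1, then r[2]=12)
r[4] = 24  (first piece 2, then r[2]=12)
r[5] = 27  (first piece 1, then r[4]=24)
r[6] = 36  (first piece 2, then r[4]=24)
r[7] = 39  (first piece 1, then r[6]=36)
r[8] = 48  (first piece 2, then r[6]=36)
r[9] = 51  (first piece 1, then r[8]=48)
One optimal cutting: 2 + 2 + 2 + 2 + 1 → $51.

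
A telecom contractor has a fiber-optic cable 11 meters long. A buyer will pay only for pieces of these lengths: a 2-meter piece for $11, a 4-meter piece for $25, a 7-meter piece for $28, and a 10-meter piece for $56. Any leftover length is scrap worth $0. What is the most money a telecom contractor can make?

61

Let best[k] be the best obtainable value from length k. For each k, try every first piece i and keep the best of price[i] + best[k−i].
best[1] = 0
best[2] = 11
best[3] = 11
best[4] = max(11+11, 25+0) = 25
best[5] = max(11+11, 25+0) = 25
best[6] = max(11+25, 25+11) = 36
best[7] = max(11+25, 25+11, 28+0) = 36
best[8] = max(11+36, 25+25, 28+0) = 50
best[9] = max(11+36, 25+25, 28+11) = 50
best[10] = max(11+50, 25+36, 28+11, 56+0) = 61
best[11] = max(11+50, 25+36, 28+25, 56+0) = 61
One optimal cutting: pieces 4 + 4 + 2 with 1 meter of scrap → $61.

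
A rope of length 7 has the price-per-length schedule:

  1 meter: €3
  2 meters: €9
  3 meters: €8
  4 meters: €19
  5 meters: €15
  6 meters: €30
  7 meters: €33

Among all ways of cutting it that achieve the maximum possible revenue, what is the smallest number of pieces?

1

Consider every possible first cut. r[k] is the best of p[i]+r[k−i] over all sellable i≤k.
r[1] = 3
r[2] = max(3+3, 9+0) = 9
r[3] = max(3+9, 9+3, 8+0) = 12
r[4] = max(3+12, 9+9, 8+3, 19+0) = 19
r[5] = max(3+19, 9+12, 8+9, 19+3, 15+0) = 22
r[6] = max(3+22, 9+19, 8+12, 19+9, 15+3, 30+0) = 30
r[7] = max(3+30, 9+22, 8+19, …, 30+3, 33+0) = 33
Maximum revenue is €33.
Now minimize piece count subject to staying optimal: for each k, pieces[k] = 1 + min over i with p[i]+r[k−i]=r[k] of pieces[k−i].
pieces[4] = 1
pieces[5] = 2
pieces[6] = 1
pieces[7] = 1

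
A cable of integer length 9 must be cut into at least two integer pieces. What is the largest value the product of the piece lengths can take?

Define m[k] = max over 1≤i<k of i · max(k−i, m[k−i]); the inner max lets the remainder stay uncut if that's better.
m[2] = 1·max(1,0) = 1·1 = 1
m[3] = 1·max(2,1) = 1·2 = 2
m[4] = 2·max(2,1) = 2·2 = 4
m[5] = 2·max(3,2) = 2·3 = 6
m[6] = 3·max(3,2) = 3·3 = 9
m[7] = 2·max(5,6) = 2·6 = 12
m[8] = 2·max(6,9) = 2·9 = 18
m[9] = 3·max(6,9) = 3·9 = 27
One optimal split: 3 + 3 + 3; product 3·3·3 = 27.

27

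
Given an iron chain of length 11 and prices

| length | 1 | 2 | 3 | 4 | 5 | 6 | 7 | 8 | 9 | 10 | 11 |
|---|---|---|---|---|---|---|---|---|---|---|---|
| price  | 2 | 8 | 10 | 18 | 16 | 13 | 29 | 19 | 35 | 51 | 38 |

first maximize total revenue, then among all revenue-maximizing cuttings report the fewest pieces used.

Build r[k] bottom-up: r[k] = max over allowed piece i of (p[i] + r[k−i]).
r[1] = 2
r[2] = max(2+2, 8+0) = 8
r[3] = max(2+8, 8+2, 10+0) = 10
r[4] = max(2+10, 8+8, 10+2, 18+0) = 18
r[5] = max(2+18, 8+10, 10+8, 18+2, 16+0) = 20
r[6] = max(2+20, 8+18, 10+10, 18+8, 16+2, 13+0) = 26
r[7] = max(2+26, 8+20, 10+18, …, 13+2, 29+0) = 29
r[8] = max(2+29, 8+26, 10+20, …, 29+2, 19+0) = 36
r[9] = max(2+36, 8+29, 10+26, …, 19+2, 35+0) = 38
r[10] = max(2+38, 8+36, 10+29, …, 35+2, 51+0) = 51
r[11] = max(2+51, 8+38, 10+36, …, 51+2, 38+0) = 53
Maximum revenue is $53.
Now minimize piece count subject to staying optimal: for each k, pieces[k] = 1 + min over i with p[i]+r[k−i]=r[k] of pieces[k−i].
pieces[8] = 2
pieces[9] = 3
pieces[10] = 1
pieces[11] = 2

2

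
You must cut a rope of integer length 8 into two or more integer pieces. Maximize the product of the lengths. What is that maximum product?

18

Let prod[k] be the best product for length k (with at least one cut). For each first piece i, the rest contributes max(k−i, prod[k−i]).
Small cases: prod[2]=1, prod[3]=2.
prod[4] = 2*max(2,1) = 2*2 = 4
prod[5] = 2*max(3,2) = 2*3 = 6
prod[6] = 3*max(3,2) = 3*3 = 9
prod[7] = 2*max(5,6) = 2*6 = 12
prod[8] = 2*max(6,9) = 2*9 = 18
One optimal split: 3 + 3 + 2; product 3*3*2 = 18.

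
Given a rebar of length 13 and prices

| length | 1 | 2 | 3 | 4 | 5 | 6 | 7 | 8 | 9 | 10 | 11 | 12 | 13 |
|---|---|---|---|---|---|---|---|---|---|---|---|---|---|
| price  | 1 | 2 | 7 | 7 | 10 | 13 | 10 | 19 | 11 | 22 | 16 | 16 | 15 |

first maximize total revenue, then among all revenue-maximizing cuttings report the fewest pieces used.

Build r[k] bottom-up: r[k] = max over allowed piece i of (p[i] + r[k−i]).
r[1] = 1
r[2] = max(1+1, 2+0) = 2
r[3] = max(1+2, 2+1, 7+0) = 7
r[4] = max(1+7, 2+2, 7+1, 7+0) = 8
r[5] = max(1+8, 2+7, 7+2, 7+1, 10+0) = 10
r[6] = max(1+10, 2+8, 7+7, 7+2, 10+1, 13+0) = 14
r[7] = max(1+14, 2+10, 7+8, …, 13+1, 10+0) = 15
r[8] = max(1+15, 2+14, 7+10, …, 10+1, 19+0) = 19
r[9] = max(1+19, 2+15, 7+14, …, 19+1, 11+0) = 21
r[10] = max(1+21, 2+19, 7+15, …, 11+1, 22+0) = 22
r[11] = max(1+22, 2+21, 7+19, …, 22+1, 16+0) = 26
r[12] = max(1+26, 2+22, 7+21, …, 16+1, 16+0) = 28
r[13] = max(1+28, 2+26, 7+22, …, 16+1, 15+0) = 29
Maximum revenue is ₹29.
Now minimize piece count subject to staying optimal: for each k, pieces[k] = 1 + min over i with p[i]+r[k−i]=r[k] of pieces[k−i].
pieces[10] = 1
pieces[11] = 2
pieces[12] = 4
pieces[13] = 2

2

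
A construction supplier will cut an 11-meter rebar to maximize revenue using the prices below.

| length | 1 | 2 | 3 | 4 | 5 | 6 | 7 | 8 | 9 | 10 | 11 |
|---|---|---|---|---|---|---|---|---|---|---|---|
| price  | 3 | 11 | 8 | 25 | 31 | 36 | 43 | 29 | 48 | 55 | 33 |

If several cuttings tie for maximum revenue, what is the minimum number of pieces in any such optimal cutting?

2

Build r[k] bottom-up: r[k] = max over allowed piece i of (p[i] + r[k−i]).
r[1] = 3
r[2] = max(3+3, 11+0) = 11
r[3] = max(3+11, 11+3, 8+0) = 14
r[4] = max(3+14, 11+11, 8+3, 25+0) = 25
r[5] = max(3+25, 11+14, 8+11, 25+3, 31+0) = 31
r[6] = max(3+31, 11+25, 8+14, 25+11, 31+3, 36+0) = 36
r[7] = max(3+36, 11+31, 8+25, …, 36+3, 43+0) = 43
r[8] = max(3+43, 11+36, 8+31, …, 43+3, 29+0) = 50
r[9] = max(3+50, 11+43, 8+36, …, 29+3, 48+0) = 56
r[10] = max(3+56, 11+50, 8+43, …, 48+3, 55+0) = 62
r[11] = max(3+62, 11+56, 8+50, …, 55+3, 33+0) = 68
Maximum revenue is ₹68.
Now minimize piece count subject to staying optimal: for each k, pieces[k] = 1 + min over i with p[i]+r[k−i]=r[k] of pieces[k−i].
pieces[8] = 2
pieces[9] = 2
pieces[10] = 2
pieces[11] = 2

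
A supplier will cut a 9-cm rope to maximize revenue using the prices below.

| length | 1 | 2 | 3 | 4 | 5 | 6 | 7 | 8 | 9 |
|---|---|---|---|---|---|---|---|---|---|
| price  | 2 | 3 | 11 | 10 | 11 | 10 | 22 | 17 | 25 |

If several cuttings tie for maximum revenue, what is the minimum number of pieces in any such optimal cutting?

Let r[k] be the best obtainable value from length k. For each k, try every first piece i and keep the best of price[i] + r[k−i].
r[1] = 2
r[2] = max(2+2, 3+0) = 4
r[3] = max(2+4, 3+2, 11+0) = 11
r[4] = max(2+11, 3+4, 11+2, 10+0) = 13
r[5] = max(2+13, 3+11, 11+4, 10+2, 11+0) = 15
r[6] = max(2+15, 3+13, 11+11, 10+4, 11+2, 10+0) = 22
r[7] = max(2+22, 3+15, 11+13, …, 10+2, 22+0) = 24
r[8] = max(2+24, 3+22, 11+15, …, 22+2, 17+0) = 26
r[9] = max(2+26, 3+24, 11+22, …, 17+2, 25+0) = 33
Maximum revenue is €33.
Now minimize piece count subject to staying optimal: for each k, pieces[k] = 1 + min over i with p[i]+r[k−i]=r[k] of pieces[k−i].
pieces[6] = 2
pieces[7] = 3
pieces[8] = 4
pieces[9] = 3

3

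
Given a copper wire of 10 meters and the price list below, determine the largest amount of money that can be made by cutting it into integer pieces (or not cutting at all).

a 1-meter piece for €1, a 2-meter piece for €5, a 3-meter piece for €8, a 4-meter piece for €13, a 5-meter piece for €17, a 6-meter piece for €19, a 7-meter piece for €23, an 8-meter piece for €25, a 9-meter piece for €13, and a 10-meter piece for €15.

Build v[k] bottom-up: v[k] = max over allowed piece i of (p[i] + v[k−i]).
v[1] = 1
v[2] = max(1+1, 5+0) = 5
v[3] = max(1+5, 5+1, 8+0) = 8
v[4] = max(1+8, 5+5, 8+1, 13+0) = 13
v[5] = max(1+13, 5+8, 8+5, 13+1, 17+0) = 17
v[6] = max(1+17, 5+13, 8+8, 13+5, 17+1, 19+0) = 19
v[7] = max(1+19, 5+17, 8+13, …, 19+1, 23+0) = 23
v[8] = max(1+23, 5+19, 8+17, …, 23+1, 25+0) = 26
v[9] = max(1+26, 5+23, 8+19, …, 25+1, 13+0) = 30
v[10] = max(1+30, 5+26, 8+23, …, 13+1, 15+0) = 34
One optimal cutting: 5 + 5 → €17 + €17 = €34.

34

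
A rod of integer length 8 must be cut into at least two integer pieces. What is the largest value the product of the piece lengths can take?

18

Fill g[k] for k=2..8: at each k try every first piece i and multiply by the better of (k−i) uncut or g[k−i].
g[2] = 1·max(1,0) = 1·1 = 1
g[3] = 1·max(2,1) = 1·2 = 2
g[4] = 2·max(2,1) = 2·2 = 4
g[5] = 2·max(3,2) = 2·3 = 6
g[6] = 3·max(3,2) = 3·3 = 9
g[7] = 2·max(5,6) = 2·6 = 12
g[8] = 2·max(6,9) = 2·9 = 18
One optimal split: 3 + 3 + 2; product 3·3·2 = 18.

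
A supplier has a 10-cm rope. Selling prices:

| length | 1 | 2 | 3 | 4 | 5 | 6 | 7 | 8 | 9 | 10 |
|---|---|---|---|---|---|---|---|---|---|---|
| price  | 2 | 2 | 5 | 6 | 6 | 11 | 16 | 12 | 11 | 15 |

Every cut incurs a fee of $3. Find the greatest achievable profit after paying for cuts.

Let v[k] be the best obtainable value from length k. For each k, try every first piece i and keep the best of price[i] + v[k−i] minus the 3 cut fee when i<k.
v[1] = 2
v[2] = 2
v[3] = 5
v[4] = 6
v[5] = 6
v[6] = 11
v[7] = 16
v[8] = 15  (first piece 1, then v[7]=16)
v[9] = 15  (first piece 2, then v[7]=16)
v[10] = 18  (first piece 3, then v[7]=16)
One optimal plan: pieces 7 + 3 (1 cut) → $21 − $3 = $18.

18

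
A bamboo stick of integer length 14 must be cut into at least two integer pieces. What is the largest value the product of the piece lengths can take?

162

Let m[k] be the best product for length k (with at least one cut). For each first piece i, the rest contributes max(k−i, m[k−i]).
m[2] = 1*max(1,0) = 1*1 = 1
m[3] = max(1*2, 2*1) = 2
m[4] = max(1*3, 2*2, 3*1) = 4
m[5] = max(1*4, 2*3, 3*2, 4*1) = 6
m[6] = max(1*6, 2*4, 3*3, 4*2, 5*1) = 9
m[7] = max(1*9, 2*6, 3*4, 4*3, 5*2, 6*1) = 12
m[8] = max(1*12, 2*9, 3*6, …, 6*2, 7*1) = 18
m[9] = max(1*18, 2*12, 3*9, …, 7*2, 8*1) = 27
m[10] = max(1*27, 2*18, 3*12, …, 8*2, 9*1) = 36
m[11] = max(1*36, 2*27, 3*18, …, 9*2, 10*1) = 54
m[12] = max(1*54, 2*36, 3*27, …, 10*2, 11*1) = 81
m[13] = max(1*81, 2*54, 3*36, …, 11*2, 12*1) = 108
m[14] = max(1*108, 2*81, 3*54, …, 12*2, 13*1) = 162
One optimal split: 3 + 3 + 3 + 3 + 2; product 3*3*3*3*2 = 162.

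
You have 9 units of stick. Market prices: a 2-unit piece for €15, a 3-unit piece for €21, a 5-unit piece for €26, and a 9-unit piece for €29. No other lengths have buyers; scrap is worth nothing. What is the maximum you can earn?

Consider every possible first cut. r[k] is the best of p[i]+r[k−i] over all sellable i≤k.
r[1] = 0
r[2] = 15
r[3] = max(15+0, 21+0) = 21
r[4] = max(15+15, 21+0) = 30
r[5] = max(15+21, 21+15, 26+0) = 36
r[6] = max(15+30, 21+21, 26+0) = 45
r[7] = max(15+36, 21+30, 26+15) = 51
r[8] = max(15+45, 21+36, 26+21) = 60
r[9] = max(15+51, 21+45, 26+30, 29+0) = 66
One optimal cutting: 3 + 2 + 2 + 2 → €66.

66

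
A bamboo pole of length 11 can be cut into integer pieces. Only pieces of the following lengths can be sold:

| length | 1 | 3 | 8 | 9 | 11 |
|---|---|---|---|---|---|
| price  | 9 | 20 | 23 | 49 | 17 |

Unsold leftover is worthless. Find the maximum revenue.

99

Let f[k] be the best obtainable value from length k. For each k, try every first piece i and keep the best of price[i] + f[k−i].
f[1] = 9
f[2] = 18  (first piece 1, then f[1]=9)
f[3] = max(9+18, 20+0) = 27
f[4] = max(9+27, 20+9) = 36
f[5] = max(9+36, 20+18) = 45
f[6] = max(9+45, 20+27) = 54
f[7] = max(9+54, 20+36) = 63
f[8] = max(9+63, 20+45, 23+0) = 72
f[9] = max(9+72, 20+54, 23+9, 49+0) = 81
f[10] = max(9+81, 20+63, 23+18, 49+9) = 90
f[11] = max(9+90, 20+72, 23+27, 49+18, 17+0) = 99
One optimal cutting: 1 + 1 + 1 + 1 + 1 + 1 + 1 + 1 + 1 + 1 + 1 → $99.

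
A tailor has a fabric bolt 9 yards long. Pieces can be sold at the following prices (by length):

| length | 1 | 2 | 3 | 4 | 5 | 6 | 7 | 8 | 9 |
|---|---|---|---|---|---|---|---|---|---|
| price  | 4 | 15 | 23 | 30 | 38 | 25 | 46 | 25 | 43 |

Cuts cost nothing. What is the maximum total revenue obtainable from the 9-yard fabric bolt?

Build best[k] bottom-up: best[k] = max over allowed piece i of (p[i] + best[k−i]).
best[1] = 4
best[2] = max(4+4, 15+0) = 15
best[3] = max(4+15, 15+4, 23+0) = 23
best[4] = max(4+23, 15+15, 23+4, 30+0) = 30
best[5] = max(4+30, 15+23, 23+15, 30+4, 38+0) = 38
best[6] = max(4+38, 15+30, 23+23, 30+15, 38+4, 25+0) = 46
best[7] = max(4+46, 15+38, 23+30, …, 25+4, 46+0) = 53
best[8] = max(4+53, 15+46, 23+38, …, 46+4, 25+0) = 61
best[9] = max(4+61, 15+53, 23+46, …, 25+4, 43+0) = 69
One optimal cutting: 3 + 3 + 3 → $23 + $23 + $23 = $69.

69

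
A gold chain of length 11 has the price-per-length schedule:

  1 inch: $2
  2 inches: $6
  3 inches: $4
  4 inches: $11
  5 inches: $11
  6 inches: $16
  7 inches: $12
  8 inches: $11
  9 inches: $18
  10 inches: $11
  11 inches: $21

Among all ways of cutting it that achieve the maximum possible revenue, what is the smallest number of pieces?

Build r[k] bottom-up: r[k] = max over allowed piece i of (p[i] + r[k−i]).
r[1] = 2
r[2] = max(2+2, 6+0) = 6
r[3] = max(2+6, 6+2, 4+0) = 8
r[4] = max(2+8, 6+6, 4+2, 11+0) = 12
r[5] = max(2+12, 6+8, 4+6, 11+2, 11+0) = 14
r[6] = max(2+14, 6+12, 4+8, 11+6, 11+2, 16+0) = 18
r[7] = max(2+18, 6+14, 4+12, …, 16+2, 12+0) = 20
r[8] = max(2+20, 6+18, 4+14, …, 12+2, 11+0) = 24
r[9] = max(2+24, 6+20, 4+18, …, 11+2, 18+0) = 26
r[10] = max(2+26, 6+24, 4+20, …, 18+2, 11+0) = 30
r[11] = max(2+30, 6+26, 4+24, …, 11+2, 21+0) = 32
Maximum revenue is $32.
Now minimize piece count subject to staying optimal: for each k, pieces[k] = 1 + min over i with p[i]+r[k−i]=r[k] of pieces[k−i].
pieces[8] = 4
pieces[9] = 5
pieces[10] = 5
pieces[11] = 6

6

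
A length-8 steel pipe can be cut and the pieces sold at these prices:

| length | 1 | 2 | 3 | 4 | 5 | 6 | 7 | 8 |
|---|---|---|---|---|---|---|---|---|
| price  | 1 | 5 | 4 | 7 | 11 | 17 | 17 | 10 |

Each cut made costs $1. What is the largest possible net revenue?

21

Build net[k] bottom-up: net[k] = max over allowed piece i of (p[i] + net[k−i]) − 1 per cut.
net[1] = 1
net[2] = 5
net[3] = 5  (first piece 1, then net[2]=5)
net[4] = 9  (first piece 2, then net[2]=5)
net[5] = 11
net[6] = 17
net[7] = 17  (first piece 1, then net[6]=17)
net[8] = 21  (first piece 2, then net[6]=17)
One optimal plan: pieces 6 + 2 (1 cut) → $22 − $1 = $21.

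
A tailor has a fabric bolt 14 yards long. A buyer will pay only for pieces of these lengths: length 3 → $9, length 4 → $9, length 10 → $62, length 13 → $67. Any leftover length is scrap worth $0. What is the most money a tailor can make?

Consider every possible first cut. best[k] is the best of p[i]+best[k−i] over all sellable i≤k.
best[1] = 0
best[2] = 0
best[3] = 9
best[4] = max(9+0, 9+0) = 9
best[5] = max(9+0, 9+0) = 9
best[6] = max(9+9, 9+0) = 18
best[7] = max(9+9, 9+9) = 18
best[8] = max(9+9, 9+9) = 18
best[9] = max(9+18, 9+9) = 27
best[10] = max(9+18, 9+18, 62+0) = 62
best[11] = max(9+18, 9+18, 62+0) = 62
best[12] = max(9+27, 9+18, 62+0) = 62
best[13] = max(9+62, 9+27, 62+9, 67+0) = 71
best[14] = max(9+62, 9+62, 62+9, 67+0) = 71
One optimal cutting: pieces 10 + 3 with 1 yard of scrap → $71.

71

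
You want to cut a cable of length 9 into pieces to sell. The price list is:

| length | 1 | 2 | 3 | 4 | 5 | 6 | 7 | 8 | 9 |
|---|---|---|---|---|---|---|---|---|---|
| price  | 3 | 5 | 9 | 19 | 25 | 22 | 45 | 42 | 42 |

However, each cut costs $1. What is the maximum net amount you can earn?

49

Consider every possible first cut. v[k] is the best of p[i]+v[k−i] over all sellable i≤k, charging 1 whenever i<k.
v[1] = 3
v[2] = 5  (first piece 1, then v[1]=3)
v[3] = 9
v[4] = 19
v[5] = 25
v[6] = 27  (first piece 1, then v[5]=25)
v[7] = 45
v[8] = 47  (first piece 1, then v[7]=45)
v[9] = 49  (first piece 1, then v[8]=47)
One optimal plan: pieces 7 + 1 + 1 (2 cuts) → $51 − $2 = $49.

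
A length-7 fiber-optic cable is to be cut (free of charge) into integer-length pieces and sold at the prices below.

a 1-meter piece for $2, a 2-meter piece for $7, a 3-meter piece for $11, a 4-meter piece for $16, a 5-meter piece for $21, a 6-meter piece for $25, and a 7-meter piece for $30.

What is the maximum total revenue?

30

Build R[k] bottom-up: R[k] = max over allowed piece i of (p[i] + R[k−i]).
R[1] = 2
R[2] = 7
R[3] = 11
R[4] = 16
R[5] = 21
R[6] = 25
R[7] = 30
Best is to sell the whole 7-meter piece uncut for $30.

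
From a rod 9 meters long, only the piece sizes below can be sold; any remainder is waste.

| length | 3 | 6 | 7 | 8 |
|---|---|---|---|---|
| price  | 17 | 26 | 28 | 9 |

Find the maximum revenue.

51

Consider every possible first cut. r[k] is the best of p[i]+r[k−i] over all sellable i≤k.
r[1] = 0
r[2] = 0
r[3] = 17
r[4] = 17
r[5] = 17
r[6] = max(17+17, 26+0) = 34
r[7] = max(17+17, 26+0, 28+0) = 34
r[8] = max(17+17, 26+0, 28+0, 9+0) = 34
r[9] = max(17+34, 26+17, 28+0, 9+0) = 51
One optimal cutting: 3 + 3 + 3 → €51.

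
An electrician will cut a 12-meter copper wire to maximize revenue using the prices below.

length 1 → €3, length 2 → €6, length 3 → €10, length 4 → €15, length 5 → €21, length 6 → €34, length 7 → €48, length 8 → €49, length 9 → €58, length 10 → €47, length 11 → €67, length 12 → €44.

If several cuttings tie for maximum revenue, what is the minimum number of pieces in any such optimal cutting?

2

Let r[k] be the best obtainable value from length k. For each k, try every first piece i and keep the best of price[i] + r[k−i].
r[1] = 3
r[2] = max(3+3, 6+0) = 6
r[3] = max(3+6, 6+3, 10+0) = 10
r[4] = max(3+10, 6+6, 10+3, 15+0) = 15
r[5] = max(3+15, 6+10, 10+6, 15+3, 21+0) = 21
r[6] = max(3+21, 6+15, 10+10, 15+6, 21+3, 34+0) = 34
r[7] = max(3+34, 6+21, 10+15, …, 34+3, 48+0) = 48
r[8] = max(3+48, 6+34, 10+21, …, 48+3, 49+0) = 51
r[9] = max(3+51, 6+48, 10+34, …, 49+3, 58+0) = 58
r[10] = max(3+58, 6+51, 10+48, …, 58+3, 47+0) = 61
r[11] = max(3+61, 6+58, 10+51, …, 47+3, 67+0) = 67
r[12] = max(3+67, 6+61, 10+58, …, 67+3, 44+0) = 70
Maximum revenue is €70.
Now minimize piece count subject to staying optimal: for each k, pieces[k] = 1 + min over i with p[i]+r[k−i]=r[k] of pieces[k−i].
pieces[9] = 1
pieces[10] = 2
pieces[11] = 1
pieces[12] = 2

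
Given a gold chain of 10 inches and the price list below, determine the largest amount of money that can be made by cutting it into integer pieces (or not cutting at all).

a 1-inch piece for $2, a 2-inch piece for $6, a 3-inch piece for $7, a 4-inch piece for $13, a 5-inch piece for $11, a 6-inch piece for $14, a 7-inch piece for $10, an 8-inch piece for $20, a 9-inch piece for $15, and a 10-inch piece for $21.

32

Consider every possible first cut. R[k] is the best of p[i]+R[k−i] over all sellable i≤k.
R[1] = 2
R[2] = max(2+2, 6+0) = 6
R[3] = max(2+6, 6+2, 7+0) = 8
R[4] = max(2+8, 6+6, 7+2, 13+0) = 13
R[5] = max(2+13, 6+8, 7+6, 13+2, 11+0) = 15
R[6] = max(2+15, 6+13, 7+8, 13+6, 11+2, 14+0) = 19
R[7] = max(2+19, 6+15, 7+13, …, 14+2, 10+0) = 21
R[8] = max(2+21, 6+19, 7+15, …, 10+2, 20+0) = 26
R[9] = max(2+26, 6+21, 7+19, …, 20+2, 15+0) = 28
R[10] = max(2+28, 6+26, 7+21, …, 15+2, 21+0) = 32
One optimal cutting: 4 + 4 + 2 → $13 + $13 + $6 = $32.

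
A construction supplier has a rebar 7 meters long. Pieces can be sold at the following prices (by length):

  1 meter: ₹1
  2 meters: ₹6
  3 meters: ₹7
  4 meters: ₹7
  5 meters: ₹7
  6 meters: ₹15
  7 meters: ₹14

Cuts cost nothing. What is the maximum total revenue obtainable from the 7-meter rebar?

19

Let r[k] be the best obtainable value from length k. For each k, try every first piece i and keep the best of price[i] + r[k−i].
r[1] = 1
r[2] = max(1+1, 6+0) = 6
r[3] = max(1+6, 6+1, 7+0) = 7
r[4] = max(1+7, 6+6, 7+1, 7+0) = 12
r[5] = max(1+12, 6+7, 7+6, 7+1, 7+0) = 13
r[6] = max(1+13, 6+12, 7+7, 7+6, 7+1, 15+0) = 18
r[7] = max(1+18, 6+13, 7+12, …, 15+1, 14+0) = 19
One optimal cutting: 2 + 2 + 2 + 1 → ₹6 + ₹6 + ₹6 + ₹1 = ₹19.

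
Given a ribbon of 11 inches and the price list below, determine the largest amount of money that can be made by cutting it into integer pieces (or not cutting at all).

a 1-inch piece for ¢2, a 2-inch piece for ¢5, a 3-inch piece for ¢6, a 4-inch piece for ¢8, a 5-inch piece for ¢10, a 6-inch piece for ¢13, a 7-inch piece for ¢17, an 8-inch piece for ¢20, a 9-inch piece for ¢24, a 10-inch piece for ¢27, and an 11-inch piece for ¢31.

Build r[k] bottom-up: r[k] = max over allowed piece i of (p[i] + r[k−i]).
r[1] = 2
r[2] = 5
r[3] = 7  (first piece 1, then r[2]=5)
r[4] = 10  (first piece 2, then r[2]=5)
r[5] = 12  (first piece 1, then r[4]=10)
r[6] = 15  (first piece 2, then r[4]=10)
r[7] = 17  (first piece 1, then r[6]=15)
r[8] = 20  (first piece 2, then r[6]=15)
r[9] = 24
r[10] = 27
r[11] = 31
Best is to sell the whole 11-inch piece uncut for ¢31.

31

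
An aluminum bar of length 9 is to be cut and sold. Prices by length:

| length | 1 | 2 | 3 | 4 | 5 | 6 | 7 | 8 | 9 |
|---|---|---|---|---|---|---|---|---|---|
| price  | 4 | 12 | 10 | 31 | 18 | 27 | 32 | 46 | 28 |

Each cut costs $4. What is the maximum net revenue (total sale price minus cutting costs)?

Consider every possible first cut. net[k] is the best of p[i]+net[k−i] over all sellable i≤k, charging 4 whenever i<k.
net[1] = 4
net[2] = 12
net[3] = 12  (first piece 1, then net[2]=12)
net[4] = 31
net[5] = 31  (first piece 1, then net[4]=31)
net[6] = 39  (first piece 2, then net[4]=31)
net[7] = 39  (first piece 1, then net[6]=39)
net[8] = 58  (first piece 4, then net[4]=31)
net[9] = 58  (first piece 1, then net[8]=58)
One optimal plan: pieces 4 + 4 + 1 (2 cuts) → $66 − $8 = $58.

58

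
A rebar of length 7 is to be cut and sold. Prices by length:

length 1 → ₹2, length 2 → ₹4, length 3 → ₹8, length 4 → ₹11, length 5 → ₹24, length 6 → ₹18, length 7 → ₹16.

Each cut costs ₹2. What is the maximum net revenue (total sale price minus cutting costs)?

26

Let v[k] be the best obtainable value from length k. For each k, try every first piece i and keep the best of price[i] + v[k−i] minus the 2 cut fee when i<k.
v[1] = 2
v[2] = max(2+2-2, 4+0) = 4
v[3] = max(2+4-2, 4+2-2, 8+0) = 8
v[4] = max(2+8-2, 4+4-2, 8+2-2, 11+0) = 11
v[5] = max(2+11-2, 4+8-2, 8+4-2, 11+2-2, 24+0) = 24
v[6] = max(2+24-2, 4+11-2, 8+8-2, 11+4-2, 24+2-2, 18+0) = 24
v[7] = max(2+24-2, 4+24-2, 8+11-2, …, 18+2-2, 16+0) = 26
One optimal plan: pieces 5 + 2 (1 cut) → ₹28 − ₹2 = ₹26.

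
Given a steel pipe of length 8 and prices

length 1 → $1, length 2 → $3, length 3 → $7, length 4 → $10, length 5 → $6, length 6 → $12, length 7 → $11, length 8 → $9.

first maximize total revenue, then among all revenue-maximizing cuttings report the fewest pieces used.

2

Let r[k] be the best obtainable value from length k. For each k, try every first piece i and keep the best of price[i] + r[k−i].
r[1] = 1
r[2] = max(1+1, 3+0) = 3
r[3] = max(1+3, 3+1, 7+0) = 7
r[4] = max(1+7, 3+3, 7+1, 10+0) = 10
r[5] = max(1+10, 3+7, 7+3, 10+1, 6+0) = 11
r[6] = max(1+11, 3+10, 7+7, 10+3, 6+1, 12+0) = 14
r[7] = max(1+14, 3+11, 7+10, …, 12+1, 11+0) = 17
r[8] = max(1+17, 3+14, 7+11, …, 11+1, 9+0) = 20
Maximum revenue is $20.
Now minimize piece count subject to staying optimal: for each k, pieces[k] = 1 + min over i with p[i]+r[k−i]=r[k] of pieces[k−i].
pieces[5] = 2
pieces[6] = 2
pieces[7] = 2
pieces[8] = 2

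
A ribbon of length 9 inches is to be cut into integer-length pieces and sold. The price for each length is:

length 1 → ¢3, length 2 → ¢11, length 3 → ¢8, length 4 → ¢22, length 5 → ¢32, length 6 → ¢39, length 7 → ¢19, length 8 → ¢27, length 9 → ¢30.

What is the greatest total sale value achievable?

Consider every possible first cut. best[k] is the best of p[i]+best[k−i] over all sellable i≤k.
best[1] = 3
best[2] = max(3+3, 11+0) = 11
best[3] = max(3+11, 11+3, 8+0) = 14
best[4] = max(3+14, 11+11, 8+3, 22+0) = 22
best[5] = max(3+22, 11+14, 8+11, 22+3, 32+0) = 32
best[6] = max(3+32, 11+22, 8+14, 22+11, 32+3, 39+0) = 39
best[7] = max(3+39, 11+32, 8+22, …, 39+3, 19+0) = 43
best[8] = max(3+43, 11+39, 8+32, …, 19+3, 27+0) = 50
best[9] = max(3+50, 11+43, 8+39, …, 27+3, 30+0) = 54
One optimal cutting: 5 + 2 + 2 → ¢32 + ¢11 + ¢11 = ¢54.

54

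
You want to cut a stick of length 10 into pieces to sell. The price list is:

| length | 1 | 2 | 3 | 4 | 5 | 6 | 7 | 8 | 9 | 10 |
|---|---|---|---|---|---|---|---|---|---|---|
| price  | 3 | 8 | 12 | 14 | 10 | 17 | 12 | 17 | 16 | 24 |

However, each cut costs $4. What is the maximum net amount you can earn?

Build r[k] bottom-up: r[k] = max over allowed piece i of (p[i] + r[k−i]) − 4 per cut.
r[1] = 3
r[2] = 8
r[3] = 12
r[4] = 14
r[5] = 16  (first piece 2, then r[3]=12)
r[6] = 20  (first piece 3, then r[3]=12)
r[7] = 22  (first piece 3, then r[4]=14)
r[8] = 24  (first piece 2, then r[6]=20)
r[9] = 28  (first piece 3, then r[6]=20)
r[10] = 30  (first piece 3, then r[7]=22)
One optimal plan: pieces 4 + 3 + 3 (2 cuts) → $38 − $8 = $30.

30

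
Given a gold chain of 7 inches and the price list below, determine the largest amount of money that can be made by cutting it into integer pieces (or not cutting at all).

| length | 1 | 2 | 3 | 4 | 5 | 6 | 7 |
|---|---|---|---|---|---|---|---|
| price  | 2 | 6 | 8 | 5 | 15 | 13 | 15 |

Let R[k] be the best obtainable value from length k. For each k, try every first piece i and keep the best of price[i] + R[k−i].
R[1] = 2
R[2] = 6
R[3] = 8  (first piece 1, then R[2]=6)
R[4] = 12  (first piece 2, then R[2]=6)
R[5] = 15
R[6] = 18  (first piece 2, then R[4]=12)
R[7] = 21  (first piece 2, then R[5]=15)
One optimal cutting: 5 + 2 → $15 + $6 = $21.

21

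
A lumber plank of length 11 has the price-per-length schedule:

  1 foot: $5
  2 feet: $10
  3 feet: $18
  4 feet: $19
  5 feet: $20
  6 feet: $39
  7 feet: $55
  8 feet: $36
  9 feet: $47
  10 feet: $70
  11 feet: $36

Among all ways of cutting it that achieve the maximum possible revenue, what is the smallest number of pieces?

3

Let r[k] be the best obtainable value from length k. For each k, try every first piece i and keep the best of price[i] + r[k−i].
r[1] = 5
r[2] = 10  (first piece 1, then r[1]=5)
r[3] = 18
r[4] = 23  (first piece 1, then r[3]=18)
r[5] = 28  (first piece 1, then r[4]=23)
r[6] = 39
r[7] = 55
r[8] = 60  (first piece 1, then r[7]=55)
r[9] = 65  (first piece 1, then r[8]=60)
r[10] = 73  (first piece 3, then r[7]=55)
r[11] = 78  (first piece 1, then r[10]=73)
Maximum revenue is $78.
Now minimize piece count subject to staying optimal: for each k, pieces[k] = 1 + min over i with p[i]+r[k−i]=r[k] of pieces[k−i].
pieces[8] = 2
pieces[9] = 2
pieces[10] = 2
pieces[11] = 3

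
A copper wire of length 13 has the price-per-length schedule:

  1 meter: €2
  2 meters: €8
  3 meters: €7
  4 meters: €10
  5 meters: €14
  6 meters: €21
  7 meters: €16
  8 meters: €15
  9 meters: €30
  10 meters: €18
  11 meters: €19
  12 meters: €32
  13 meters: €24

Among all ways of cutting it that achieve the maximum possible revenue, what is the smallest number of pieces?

Let r[k] be the best obtainable value from length k. For each k, try every first piece i and keep the best of price[i] + r[k−i].
r[1] = 2
r[2] = max(2+2, 8+0) = 8
r[3] = max(2+8, 8+2, 7+0) = 10
r[4] = max(2+10, 8+8, 7+2, 10+0) = 16
r[5] = max(2+16, 8+10, 7+8, 10+2, 14+0) = 18
r[6] = max(2+18, 8+16, 7+10, 10+8, 14+2, 21+0) = 24
r[7] = max(2+24, 8+18, 7+16, …, 21+2, 16+0) = 26
r[8] = max(2+26, 8+24, 7+18, …, 16+2, 15+0) = 32
r[9] = max(2+32, 8+26, 7+24, …, 15+2, 30+0) = 34
r[10] = max(2+34, 8+32, 7+26, …, 30+2, 18+0) = 40
r[11] = max(2+40, 8+34, 7+32, …, 18+2, 19+0) = 42
r[12] = max(2+42, 8+40, 7+34, …, 19+2, 32+0) = 48
r[13] = max(2+48, 8+42, 7+40, …, 32+2, 24+0) = 50
Maximum revenue is €50.
Now minimize piece count subject to staying optimal: for each k, pieces[k] = 1 + min over i with p[i]+r[k−i]=r[k] of pieces[k−i].
pieces[10] = 5
pieces[11] = 6
pieces[12] = 6
pieces[13] = 7

7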